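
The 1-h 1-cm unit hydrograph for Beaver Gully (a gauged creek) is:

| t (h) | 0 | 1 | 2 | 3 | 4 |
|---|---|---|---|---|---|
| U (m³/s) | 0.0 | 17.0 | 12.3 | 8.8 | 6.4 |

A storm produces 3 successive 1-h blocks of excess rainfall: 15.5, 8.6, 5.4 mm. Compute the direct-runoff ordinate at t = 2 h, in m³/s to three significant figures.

Q ≈ 33.7 m³/s

By discrete convolution, Q_j = Σ (P_i / 10 mm) · U_{j−i}.
At t = 2 h (j=2): Q = (15.5/10)·12.3 + (8.6/10)·17.0 + (5.4/10)·0.0 = 33.7 m³/s.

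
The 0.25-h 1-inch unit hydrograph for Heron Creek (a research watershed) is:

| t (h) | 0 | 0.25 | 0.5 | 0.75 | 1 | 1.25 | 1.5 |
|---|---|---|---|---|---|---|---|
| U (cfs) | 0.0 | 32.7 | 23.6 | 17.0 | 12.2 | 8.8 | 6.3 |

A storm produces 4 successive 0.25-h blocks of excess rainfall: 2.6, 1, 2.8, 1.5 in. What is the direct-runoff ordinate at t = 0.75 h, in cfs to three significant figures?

By discrete convolution, Q_j = Σ (P_i / 1 in) · U_{j−i}.
At t = 0.75 h (j=3): Q = (2.6/1)·17.0 + (1/1)·23.6 + (2.8/1)·32.7 + (1.5/1)·0.0 = 159 cfs.

Q ≈ 159 cfs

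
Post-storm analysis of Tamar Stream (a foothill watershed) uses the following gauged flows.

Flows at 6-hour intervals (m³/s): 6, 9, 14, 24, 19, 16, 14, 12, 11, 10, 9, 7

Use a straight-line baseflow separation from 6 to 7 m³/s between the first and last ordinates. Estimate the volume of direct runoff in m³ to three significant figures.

Direct-runoff ordinates (Q − Q_b): 0.00, 2.91, 7.82, 17.73, 12.64, 9.55, 7.45, 5.36, 4.27, 3.18, 2.09, 0.00 m³/s.
ΣQ_DR = 73.00 m³/s.
With Δt = 6 h = 21600 s, V = ΣQ_DR · Δt = 73.00 × 21600 = 1.58 × 10^6 m³.

V ≈ 1.58 × 10^6 m³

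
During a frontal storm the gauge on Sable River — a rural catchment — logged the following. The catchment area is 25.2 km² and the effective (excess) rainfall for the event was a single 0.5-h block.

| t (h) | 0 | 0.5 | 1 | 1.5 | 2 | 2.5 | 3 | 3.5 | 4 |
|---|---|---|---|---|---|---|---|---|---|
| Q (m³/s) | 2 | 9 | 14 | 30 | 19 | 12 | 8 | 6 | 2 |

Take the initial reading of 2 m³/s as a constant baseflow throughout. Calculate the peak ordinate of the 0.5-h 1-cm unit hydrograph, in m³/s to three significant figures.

U_p ≈ 46.7 m³/s

Direct runoff: 0.0, 7.0, 12.0, 28.0, 17.0, 10.0, 6.0, 4.0, 0.0 m³/s; ΣQ_DR = 84.00 m³/s, peak = 28.0 m³/s.
Runoff depth d = ΣQ_DR·Δt / A = 84.00 × 1800 / (25.2 km²) = 6.000 mm.
The 1-cm UH is the DRH scaled by (10 mm)/d, so U_p = 28.0 × 10/6.000 = 46.7 m³/s.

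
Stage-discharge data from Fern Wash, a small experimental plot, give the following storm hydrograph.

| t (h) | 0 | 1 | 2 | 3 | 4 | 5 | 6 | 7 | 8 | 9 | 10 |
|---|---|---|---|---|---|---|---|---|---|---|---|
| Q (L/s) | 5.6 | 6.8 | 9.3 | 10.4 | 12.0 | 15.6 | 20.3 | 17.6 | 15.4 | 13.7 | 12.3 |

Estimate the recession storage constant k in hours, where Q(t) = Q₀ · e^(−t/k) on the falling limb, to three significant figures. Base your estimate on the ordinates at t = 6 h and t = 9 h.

On the falling limb, Q drops from 20.3 to 13.7 L/s between t = 6 h and t = 9 h (Δt = 3 h).
k = −Δt / ln(Q₂/Q₁) = −3 / ln(13.7/20.3) = 7.63 h.

k ≈ 7.63 h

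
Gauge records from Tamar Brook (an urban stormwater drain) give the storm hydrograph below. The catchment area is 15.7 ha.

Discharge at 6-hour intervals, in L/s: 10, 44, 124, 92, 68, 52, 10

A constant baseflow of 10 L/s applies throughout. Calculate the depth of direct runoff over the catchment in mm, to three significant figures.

d ≈ 45.4 mm

Direct runoff: 0.0, 34.0, 114.0, 82.0, 58.0, 42.0, 0.0 L/s; ΣQ_DR = 330.0 L/s.
V = ΣQ_DR · Δt = 330.0 × 21600 s = 7.128 × 10^6 L.
Over A = 15.7 ha, depth = V / A = 45.4 mm.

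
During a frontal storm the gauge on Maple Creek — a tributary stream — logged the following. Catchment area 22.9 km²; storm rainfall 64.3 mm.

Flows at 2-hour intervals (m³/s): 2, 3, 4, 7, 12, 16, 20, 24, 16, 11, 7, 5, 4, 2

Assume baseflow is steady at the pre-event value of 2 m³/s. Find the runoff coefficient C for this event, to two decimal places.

ΣQ_DR = 105.0 m³/s; V = ΣQ_DR·Δt = 7.560 × 10^5 m³.
Runoff depth d = V / A = 33.01 mm.
C = d / P = 33.01 / 64.3 = 0.51.

C ≈ 0.51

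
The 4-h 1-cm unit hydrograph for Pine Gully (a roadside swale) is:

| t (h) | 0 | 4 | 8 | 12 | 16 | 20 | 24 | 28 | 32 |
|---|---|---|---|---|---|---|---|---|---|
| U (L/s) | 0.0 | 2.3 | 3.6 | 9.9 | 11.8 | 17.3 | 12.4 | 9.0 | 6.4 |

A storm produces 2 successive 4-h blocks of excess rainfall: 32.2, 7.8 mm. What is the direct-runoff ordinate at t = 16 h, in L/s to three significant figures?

Q ≈ 45.7 L/s

By discrete convolution, Q_j = Σ (P_i / 10 mm) · U_{j−i}.
At t = 16 h (j=4): Q = (32.2/10)·11.8 + (7.8/10)·9.9 = 45.7 L/s.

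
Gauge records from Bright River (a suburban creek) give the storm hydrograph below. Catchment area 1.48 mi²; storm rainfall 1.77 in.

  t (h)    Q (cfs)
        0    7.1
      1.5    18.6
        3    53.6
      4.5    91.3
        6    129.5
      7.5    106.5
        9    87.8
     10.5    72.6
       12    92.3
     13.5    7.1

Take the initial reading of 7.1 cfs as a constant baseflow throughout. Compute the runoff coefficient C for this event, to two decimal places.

C ≈ 0.53

ΣQ_DR = 595.4 cfs; V = ΣQ_DR·Δt = 3.215 × 10^6 ft³.
Runoff depth d = V / A = 0.9351 in.
C = d / P = 0.9351 / 1.77 = 0.53.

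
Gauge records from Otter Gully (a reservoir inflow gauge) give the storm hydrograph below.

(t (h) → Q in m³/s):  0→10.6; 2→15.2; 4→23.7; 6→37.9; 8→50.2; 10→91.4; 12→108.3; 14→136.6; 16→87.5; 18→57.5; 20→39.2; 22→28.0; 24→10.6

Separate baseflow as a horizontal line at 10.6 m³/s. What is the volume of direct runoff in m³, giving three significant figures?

V ≈ 4.02 × 10^6 m³

Direct-runoff ordinates (Q − Q_b): 0.0, 4.6, 13.1, 27.3, 39.6, 80.8, 97.7, 126.0, 76.9, 46.9, 28.6, 17.4, 0.0 m³/s.
ΣQ_DR = 558.9 m³/s.
With Δt = 2 h = 7200 s, V = ΣQ_DR · Δt = 558.9 × 7200 = 4.02 × 10^6 m³.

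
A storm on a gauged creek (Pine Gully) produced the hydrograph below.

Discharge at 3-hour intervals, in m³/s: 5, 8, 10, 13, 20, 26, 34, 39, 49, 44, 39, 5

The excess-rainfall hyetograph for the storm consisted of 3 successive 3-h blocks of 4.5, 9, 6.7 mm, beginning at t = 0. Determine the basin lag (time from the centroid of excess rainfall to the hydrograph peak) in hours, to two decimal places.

t_L ≈ 19.17 h

Centroid of excess rainfall: t_c = Σ P_i·t̄_i / ΣP_i = 4.8267 h (block centres at 1.5, 4.5, 7.5 h).
Hydrograph peak occurs at t = 24 h, so basin lag t_L = 24 − 4.8267 = 19.17 h.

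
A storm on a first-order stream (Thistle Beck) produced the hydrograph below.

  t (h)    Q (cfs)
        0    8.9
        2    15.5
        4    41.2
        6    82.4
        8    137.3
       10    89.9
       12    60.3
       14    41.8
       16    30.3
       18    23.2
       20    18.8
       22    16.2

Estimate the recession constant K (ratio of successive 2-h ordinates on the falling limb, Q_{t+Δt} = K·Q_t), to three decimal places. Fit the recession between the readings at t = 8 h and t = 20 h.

K ≈ 0.718

Using the recession-limb readings at t = 8 h and t = 20 h: Q falls from 137.3 to 18.8 cfs over 6 intervals.
K = (Q₂/Q₁)^(1/6) = (18.8/137.3)^(1/6) = 0.718.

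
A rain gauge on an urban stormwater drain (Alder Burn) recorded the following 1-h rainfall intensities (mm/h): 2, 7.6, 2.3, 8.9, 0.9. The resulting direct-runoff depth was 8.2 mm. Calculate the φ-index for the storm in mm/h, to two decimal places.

φ ≈ 4.15 mm/h

Only the 2 blocks with intensity above φ contribute runoff: 7.6, 8.9 mm/h.
Σ(I−φ)·Δt = d  ⇒  (7.6+8.9 − 2φ)·1 = 8.2
φ = (16.50 − 8.2/1) / 2 = 4.15 mm/h.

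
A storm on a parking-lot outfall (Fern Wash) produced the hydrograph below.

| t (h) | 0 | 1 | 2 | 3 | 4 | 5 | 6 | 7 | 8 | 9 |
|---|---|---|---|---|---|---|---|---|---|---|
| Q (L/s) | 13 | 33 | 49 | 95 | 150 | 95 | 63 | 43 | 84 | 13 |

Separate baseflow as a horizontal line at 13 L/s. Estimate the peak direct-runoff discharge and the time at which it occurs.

Q_p = 137.0 L/s at t = 4 h

Subtracting baseflow gives direct-runoff ordinates: 0.0, 20.0, 36.0, 82.0, 137.0, 82.0, 50.0, 30.0, 71.0, 0.0 L/s.
The maximum is 137.0 L/s, occurring at the reading for t = 4 h.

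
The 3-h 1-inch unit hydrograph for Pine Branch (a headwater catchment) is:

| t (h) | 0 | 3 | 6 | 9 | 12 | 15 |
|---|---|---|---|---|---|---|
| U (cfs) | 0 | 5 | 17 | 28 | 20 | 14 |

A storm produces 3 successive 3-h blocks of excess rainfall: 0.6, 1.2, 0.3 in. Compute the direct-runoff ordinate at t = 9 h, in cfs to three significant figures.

By discrete convolution, Q_j = Σ (P_i / 1 in) · U_{j−i}.
At t = 9 h (j=3): Q = (0.6/1)·28 + (1.2/1)·17 + (0.3/1)·5 = 38.7 cfs.

Q ≈ 38.7 cfs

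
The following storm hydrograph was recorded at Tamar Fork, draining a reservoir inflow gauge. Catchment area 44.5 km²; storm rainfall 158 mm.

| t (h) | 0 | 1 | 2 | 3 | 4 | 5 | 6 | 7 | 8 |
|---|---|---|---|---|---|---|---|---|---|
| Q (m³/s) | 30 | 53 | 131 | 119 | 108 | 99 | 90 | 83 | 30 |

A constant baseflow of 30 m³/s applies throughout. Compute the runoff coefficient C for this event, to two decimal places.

ΣQ_DR = 473.0 m³/s; V = ΣQ_DR·Δt = 1.703 × 10^6 m³.
Runoff depth d = V / A = 38.27 mm.
C = d / P = 38.27 / 158 = 0.24.

C ≈ 0.24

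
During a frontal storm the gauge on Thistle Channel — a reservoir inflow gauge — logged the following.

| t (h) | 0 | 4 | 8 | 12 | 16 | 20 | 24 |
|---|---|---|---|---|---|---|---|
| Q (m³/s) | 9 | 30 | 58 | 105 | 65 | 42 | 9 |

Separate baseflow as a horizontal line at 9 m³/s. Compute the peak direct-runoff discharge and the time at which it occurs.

Q_p = 96.0 m³/s at t = 12 h

Subtracting baseflow gives direct-runoff ordinates: 0.0, 21.0, 49.0, 96.0, 56.0, 33.0, 0.0 m³/s.
The maximum is 96.0 m³/s, occurring at the reading for t = 12 h.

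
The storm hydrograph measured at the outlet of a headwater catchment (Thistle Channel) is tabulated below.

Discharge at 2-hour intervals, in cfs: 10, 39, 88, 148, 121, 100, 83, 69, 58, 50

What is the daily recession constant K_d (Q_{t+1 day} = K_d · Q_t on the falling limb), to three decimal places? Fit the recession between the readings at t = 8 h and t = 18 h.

K_d ≈ 0.120

Between t = 8 h and t = 18 h the flow falls from 121 to 50 cfs over 5×2 h = 10 h.
Per-interval ratio K = (50/121)^(1/5) = 0.8380; K_d = K^(24/2) = 0.120.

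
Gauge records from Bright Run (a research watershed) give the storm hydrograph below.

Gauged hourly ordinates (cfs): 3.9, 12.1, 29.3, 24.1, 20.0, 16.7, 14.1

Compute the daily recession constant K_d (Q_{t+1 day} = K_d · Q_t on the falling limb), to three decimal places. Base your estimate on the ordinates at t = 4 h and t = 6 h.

K_d ≈ 0.015

Between t = 4 h and t = 6 h the flow falls from 20.0 to 14.1 cfs over 2×1 h = 2 h.
Per-interval ratio K = (14.1/20.0)^(1/2) = 0.8396; K_d = K^(24/1) = 0.015.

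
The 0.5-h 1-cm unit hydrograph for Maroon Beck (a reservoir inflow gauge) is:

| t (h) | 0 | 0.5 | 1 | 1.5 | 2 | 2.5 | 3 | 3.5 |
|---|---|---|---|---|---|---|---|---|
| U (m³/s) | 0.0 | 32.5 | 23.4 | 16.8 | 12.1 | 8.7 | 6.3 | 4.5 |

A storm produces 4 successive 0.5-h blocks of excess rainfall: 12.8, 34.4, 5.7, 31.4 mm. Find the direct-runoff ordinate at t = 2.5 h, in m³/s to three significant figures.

Q ≈ 136 m³/s

By discrete convolution, Q_j = Σ (P_i / 10 mm) · U_{j−i}.
At t = 2.5 h (j=5): Q = (12.8/10)·8.7 + (34.4/10)·12.1 + (5.7/10)·16.8 + (31.4/10)·23.4 = 136 m³/s.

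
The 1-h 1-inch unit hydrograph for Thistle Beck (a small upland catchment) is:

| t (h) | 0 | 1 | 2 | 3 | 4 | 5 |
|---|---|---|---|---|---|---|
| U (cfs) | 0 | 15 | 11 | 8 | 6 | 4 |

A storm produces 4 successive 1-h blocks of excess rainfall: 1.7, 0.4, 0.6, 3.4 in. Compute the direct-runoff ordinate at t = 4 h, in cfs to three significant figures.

By discrete convolution, Q_j = Σ (P_i / 1 in) · U_{j−i}.
At t = 4 h (j=4): Q = (1.7/1)·6 + (0.4/1)·8 + (0.6/1)·11 + (3.4/1)·15 = 71.0 cfs.

Q ≈ 71.0 cfs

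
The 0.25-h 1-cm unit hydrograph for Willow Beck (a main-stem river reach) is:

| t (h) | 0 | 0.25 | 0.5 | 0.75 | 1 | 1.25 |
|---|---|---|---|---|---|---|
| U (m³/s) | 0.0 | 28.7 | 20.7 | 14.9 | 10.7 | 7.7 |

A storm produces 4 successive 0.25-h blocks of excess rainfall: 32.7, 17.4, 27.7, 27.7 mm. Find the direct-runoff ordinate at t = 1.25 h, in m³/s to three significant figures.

Q ≈ 142 m³/s

By discrete convolution, Q_j = Σ (P_i / 10 mm) · U_{j−i}.
At t = 1.25 h (j=5): Q = (32.7/10)·7.7 + (17.4/10)·10.7 + (27.7/10)·14.9 + (27.7/10)·20.7 = 142 m³/s.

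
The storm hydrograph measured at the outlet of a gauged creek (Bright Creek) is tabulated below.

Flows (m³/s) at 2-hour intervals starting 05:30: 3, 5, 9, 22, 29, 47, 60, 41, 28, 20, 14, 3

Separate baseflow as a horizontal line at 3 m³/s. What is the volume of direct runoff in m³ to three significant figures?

Direct-runoff ordinates (Q − Q_b): 0.0, 2.0, 6.0, 19.0, 26.0, 44.0, 57.0, 38.0, 25.0, 17.0, 11.0, 0.0 m³/s.
ΣQ_DR = 245.0 m³/s.
With Δt = 2 h = 7200 s, V = ΣQ_DR · Δt = 245.0 × 7200 = 1.76 × 10^6 m³.

V ≈ 1.76 × 10^6 m³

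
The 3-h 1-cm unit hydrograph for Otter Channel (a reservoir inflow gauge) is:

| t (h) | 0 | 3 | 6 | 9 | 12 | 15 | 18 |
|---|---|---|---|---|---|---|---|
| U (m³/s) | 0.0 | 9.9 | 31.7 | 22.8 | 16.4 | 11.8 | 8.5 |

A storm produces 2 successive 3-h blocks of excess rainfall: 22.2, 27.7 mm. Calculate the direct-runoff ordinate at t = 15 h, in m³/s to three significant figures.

By discrete convolution, Q_j = Σ (P_i / 10 mm) · U_{j−i}.
At t = 15 h (j=5): Q = (22.2/10)·11.8 + (27.7/10)·16.4 = 71.6 m³/s.

Q ≈ 71.6 m³/s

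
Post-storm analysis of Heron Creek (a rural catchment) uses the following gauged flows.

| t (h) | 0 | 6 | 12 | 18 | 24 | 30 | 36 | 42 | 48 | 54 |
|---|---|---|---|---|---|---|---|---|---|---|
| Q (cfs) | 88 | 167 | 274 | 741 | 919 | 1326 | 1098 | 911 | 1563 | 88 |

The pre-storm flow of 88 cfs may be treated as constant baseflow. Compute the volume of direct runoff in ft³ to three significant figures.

Direct-runoff ordinates (Q − Q_b): 0.0, 79.0, 186.0, 653.0, 831.0, 1238.0, 1010.0, 823.0, 1475.0, 0.0 cfs.
ΣQ_DR = 6295 cfs.
With Δt = 6 h = 21600 s, V = ΣQ_DR · Δt = 6295 × 21600 = 1.36 × 10^8 ft³.

V ≈ 1.36 × 10^8 ft³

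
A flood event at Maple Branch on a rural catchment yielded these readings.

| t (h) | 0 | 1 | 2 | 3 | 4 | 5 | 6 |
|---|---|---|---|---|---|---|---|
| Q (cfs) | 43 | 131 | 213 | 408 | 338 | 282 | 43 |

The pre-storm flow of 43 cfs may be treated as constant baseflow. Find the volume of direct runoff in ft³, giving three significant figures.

Direct-runoff ordinates (Q − Q_b): 0.0, 88.0, 170.0, 365.0, 295.0, 239.0, 0.0 cfs.
ΣQ_DR = 1157 cfs.
With Δt = 1 h = 3600 s, V = ΣQ_DR · Δt = 1157 × 3600 = 4.17 × 10^6 ft³.

V ≈ 4.17 × 10^6 ft³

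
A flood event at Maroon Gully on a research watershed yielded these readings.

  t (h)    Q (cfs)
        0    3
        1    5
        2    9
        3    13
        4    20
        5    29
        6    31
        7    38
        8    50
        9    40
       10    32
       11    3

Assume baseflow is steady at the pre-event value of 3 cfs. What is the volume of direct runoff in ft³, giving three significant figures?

V ≈ 8.53 × 10^5 ft³

Direct-runoff ordinates (Q − Q_b): 0.0, 2.0, 6.0, 10.0, 17.0, 26.0, 28.0, 35.0, 47.0, 37.0, 29.0, 0.0 cfs.
ΣQ_DR = 237.0 cfs.
With Δt = 1 h = 3600 s, V = ΣQ_DR · Δt = 237.0 × 3600 = 8.53 × 10^5 ft³.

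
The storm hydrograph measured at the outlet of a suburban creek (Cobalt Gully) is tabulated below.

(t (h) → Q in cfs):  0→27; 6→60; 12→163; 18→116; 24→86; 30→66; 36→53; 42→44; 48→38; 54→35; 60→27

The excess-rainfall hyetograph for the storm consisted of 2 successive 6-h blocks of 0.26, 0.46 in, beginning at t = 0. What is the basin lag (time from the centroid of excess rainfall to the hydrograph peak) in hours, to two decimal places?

t_L ≈ 5.17 h

Centroid of excess rainfall: t_c = Σ P_i·t̄_i / ΣP_i = 6.8333 h (block centres at 3, 9 h).
Hydrograph peak occurs at t = 12 h, so basin lag t_L = 12 − 6.8333 = 5.17 h.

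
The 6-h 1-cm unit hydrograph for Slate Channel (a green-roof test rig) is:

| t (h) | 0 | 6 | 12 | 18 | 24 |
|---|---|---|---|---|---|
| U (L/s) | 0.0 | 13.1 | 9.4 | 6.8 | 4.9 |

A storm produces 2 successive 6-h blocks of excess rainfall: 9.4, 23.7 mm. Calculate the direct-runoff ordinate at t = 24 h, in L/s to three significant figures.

Q ≈ 20.7 L/s

By discrete convolution, Q_j = Σ (P_i / 10 mm) · U_{j−i}.
At t = 24 h (j=4): Q = (9.4/10)·4.9 + (23.7/10)·6.8 = 20.7 L/s.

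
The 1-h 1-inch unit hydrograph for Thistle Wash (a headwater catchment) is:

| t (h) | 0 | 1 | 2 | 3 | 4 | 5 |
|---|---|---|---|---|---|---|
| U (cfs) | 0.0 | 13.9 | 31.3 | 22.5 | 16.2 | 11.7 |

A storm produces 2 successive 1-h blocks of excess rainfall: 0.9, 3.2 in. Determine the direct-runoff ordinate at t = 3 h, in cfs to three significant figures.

By discrete convolution, Q_j = Σ (P_i / 1 in) · U_{j−i}.
At t = 3 h (j=3): Q = (0.9/1)·22.5 + (3.2/1)·31.3 = 120 cfs.

Q ≈ 120 cfs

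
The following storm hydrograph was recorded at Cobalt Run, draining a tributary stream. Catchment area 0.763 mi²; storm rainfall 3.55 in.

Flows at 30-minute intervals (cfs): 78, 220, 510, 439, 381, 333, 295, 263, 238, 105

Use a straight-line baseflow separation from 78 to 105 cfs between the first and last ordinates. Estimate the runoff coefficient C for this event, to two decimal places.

ΣQ_DR = 1947 cfs; V = ΣQ_DR·Δt = 3.505 × 10^6 ft³.
Runoff depth d = V / A = 1.977 in.
C = d / P = 1.977 / 3.55 = 0.56.

C ≈ 0.56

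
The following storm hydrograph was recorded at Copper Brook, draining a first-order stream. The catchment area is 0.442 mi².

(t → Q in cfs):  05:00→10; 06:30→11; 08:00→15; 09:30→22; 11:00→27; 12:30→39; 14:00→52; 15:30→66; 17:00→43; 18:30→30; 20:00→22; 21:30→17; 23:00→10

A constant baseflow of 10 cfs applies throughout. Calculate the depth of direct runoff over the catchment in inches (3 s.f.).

Direct runoff: 0.0, 1.0, 5.0, 12.0, 17.0, 29.0, 42.0, 56.0, 33.0, 20.0, 12.0, 7.0, 0.0 cfs; ΣQ_DR = 234.0 cfs.
V = ΣQ_DR · Δt = 234.0 × 5400 s = 1.264 × 10^6 ft³.
Over A = 0.442 mi², depth = V / A = 1.23 in.

d ≈ 1.23 in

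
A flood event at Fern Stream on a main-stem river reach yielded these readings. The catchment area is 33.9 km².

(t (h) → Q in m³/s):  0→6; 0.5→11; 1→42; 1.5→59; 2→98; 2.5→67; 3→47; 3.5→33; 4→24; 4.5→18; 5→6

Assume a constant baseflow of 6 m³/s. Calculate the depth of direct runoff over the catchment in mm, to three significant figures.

d ≈ 18.3 mm

Direct runoff: 0.0, 5.0, 36.0, 53.0, 92.0, 61.0, 41.0, 27.0, 18.0, 12.0, 0.0 m³/s; ΣQ_DR = 345.0 m³/s.
V = ΣQ_DR · Δt = 345.0 × 1800 s = 6.210 × 10^5 m³.
Over A = 33.9 km², depth = V / A = 18.3 mm.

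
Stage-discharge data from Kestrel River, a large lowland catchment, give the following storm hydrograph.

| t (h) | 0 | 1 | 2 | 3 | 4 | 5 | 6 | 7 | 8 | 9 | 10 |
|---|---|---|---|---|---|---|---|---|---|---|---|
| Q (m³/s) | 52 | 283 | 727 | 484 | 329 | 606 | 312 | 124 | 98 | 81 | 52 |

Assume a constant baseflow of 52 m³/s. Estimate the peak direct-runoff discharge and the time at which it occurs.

Q_p = 675.0 m³/s at t = 2 h

Subtracting baseflow gives direct-runoff ordinates: 0.0, 231.0, 675.0, 432.0, 277.0, 554.0, 260.0, 72.0, 46.0, 29.0, 0.0 m³/s.
The maximum is 675.0 m³/s, occurring at the reading for t = 2 h.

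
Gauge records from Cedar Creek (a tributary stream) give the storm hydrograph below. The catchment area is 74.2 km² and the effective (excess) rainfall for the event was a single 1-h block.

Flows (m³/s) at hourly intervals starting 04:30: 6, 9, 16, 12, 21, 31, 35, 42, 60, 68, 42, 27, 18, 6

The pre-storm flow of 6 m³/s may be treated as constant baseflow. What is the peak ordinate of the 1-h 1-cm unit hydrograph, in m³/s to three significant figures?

Direct runoff: 0.0, 3.0, 10.0, 6.0, 15.0, 25.0, 29.0, 36.0, 54.0, 62.0, 36.0, 21.0, 12.0, 0.0 m³/s; ΣQ_DR = 309.0 m³/s, peak = 62.0 m³/s.
Runoff depth d = ΣQ_DR·Δt / A = 309.0 × 3600 / (74.2 km²) = 14.99 mm.
The 1-cm UH is the DRH scaled by (10 mm)/d, so U_p = 62.0 × 10/14.99 = 41.4 m³/s.

U_p ≈ 41.4 m³/s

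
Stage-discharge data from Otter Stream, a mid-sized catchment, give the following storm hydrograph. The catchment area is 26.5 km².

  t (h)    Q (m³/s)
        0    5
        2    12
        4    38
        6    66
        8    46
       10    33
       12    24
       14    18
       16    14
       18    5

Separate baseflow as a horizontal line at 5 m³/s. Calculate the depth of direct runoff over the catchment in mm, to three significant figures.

Direct runoff: 0.0, 7.0, 33.0, 61.0, 41.0, 28.0, 19.0, 13.0, 9.0, 0.0 m³/s; ΣQ_DR = 211.0 m³/s.
V = ΣQ_DR · Δt = 211.0 × 7200 s = 1.519 × 10^6 m³.
Over A = 26.5 km², depth = V / A = 57.3 mm.

d ≈ 57.3 mm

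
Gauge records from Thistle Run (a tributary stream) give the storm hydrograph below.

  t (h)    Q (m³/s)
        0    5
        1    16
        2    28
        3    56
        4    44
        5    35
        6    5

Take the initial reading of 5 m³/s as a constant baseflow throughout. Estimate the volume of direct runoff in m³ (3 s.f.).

V ≈ 5.54 × 10^5 m³

Direct-runoff ordinates (Q − Q_b): 0.0, 11.0, 23.0, 51.0, 39.0, 30.0, 0.0 m³/s.
ΣQ_DR = 154.0 m³/s.
With Δt = 1 h = 3600 s, V = ΣQ_DR · Δt = 154.0 × 3600 = 5.54 × 10^5 m³.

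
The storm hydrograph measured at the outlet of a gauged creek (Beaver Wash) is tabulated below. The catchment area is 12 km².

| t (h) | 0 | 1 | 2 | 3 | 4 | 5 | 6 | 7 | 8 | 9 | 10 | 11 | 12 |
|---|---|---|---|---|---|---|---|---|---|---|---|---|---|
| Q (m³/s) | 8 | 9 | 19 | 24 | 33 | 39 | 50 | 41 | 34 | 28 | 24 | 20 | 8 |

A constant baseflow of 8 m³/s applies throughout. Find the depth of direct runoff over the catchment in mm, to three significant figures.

Direct runoff: 0.0, 1.0, 11.0, 16.0, 25.0, 31.0, 42.0, 33.0, 26.0, 20.0, 16.0, 12.0, 0.0 m³/s; ΣQ_DR = 233.0 m³/s.
V = ΣQ_DR · Δt = 233.0 × 3600 s = 8.388 × 10^5 m³.
Over A = 12 km², depth = V / A = 69.9 mm.

d ≈ 69.9 mm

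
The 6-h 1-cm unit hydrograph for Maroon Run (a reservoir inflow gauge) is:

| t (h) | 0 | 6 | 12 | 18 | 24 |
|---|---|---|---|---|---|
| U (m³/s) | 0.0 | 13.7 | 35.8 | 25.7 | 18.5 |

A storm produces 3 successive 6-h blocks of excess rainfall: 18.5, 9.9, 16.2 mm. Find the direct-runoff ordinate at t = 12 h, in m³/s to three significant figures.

By discrete convolution, Q_j = Σ (P_i / 10 mm) · U_{j−i}.
At t = 12 h (j=2): Q = (18.5/10)·35.8 + (9.9/10)·13.7 + (16.2/10)·0.0 = 79.8 m³/s.

Q ≈ 79.8 m³/s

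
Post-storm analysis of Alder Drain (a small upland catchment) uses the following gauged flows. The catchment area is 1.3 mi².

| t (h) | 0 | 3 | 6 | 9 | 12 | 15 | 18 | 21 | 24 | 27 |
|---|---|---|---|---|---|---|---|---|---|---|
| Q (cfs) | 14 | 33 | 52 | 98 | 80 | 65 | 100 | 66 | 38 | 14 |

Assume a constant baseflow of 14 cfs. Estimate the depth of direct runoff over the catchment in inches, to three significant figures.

d ≈ 1.50 in

Direct runoff: 0.0, 19.0, 38.0, 84.0, 66.0, 51.0, 86.0, 52.0, 24.0, 0.0 cfs; ΣQ_DR = 420.0 cfs.
V = ΣQ_DR · Δt = 420.0 × 10800 s = 4.536 × 10^6 ft³.
Over A = 1.3 mi², depth = V / A = 1.50 in.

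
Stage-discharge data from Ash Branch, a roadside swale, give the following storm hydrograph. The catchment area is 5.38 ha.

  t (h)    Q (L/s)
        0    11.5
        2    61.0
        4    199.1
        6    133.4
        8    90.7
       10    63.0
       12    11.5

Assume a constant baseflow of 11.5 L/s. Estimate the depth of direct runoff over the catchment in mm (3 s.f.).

d ≈ 65.5 mm

Direct runoff: 0.0, 49.5, 187.6, 121.9, 79.2, 51.5, 0.0 L/s; ΣQ_DR = 489.7 L/s.
V = ΣQ_DR · Δt = 489.7 × 7200 s = 3.526 × 10^6 L.
Over A = 5.38 ha, depth = V / A = 65.5 mm.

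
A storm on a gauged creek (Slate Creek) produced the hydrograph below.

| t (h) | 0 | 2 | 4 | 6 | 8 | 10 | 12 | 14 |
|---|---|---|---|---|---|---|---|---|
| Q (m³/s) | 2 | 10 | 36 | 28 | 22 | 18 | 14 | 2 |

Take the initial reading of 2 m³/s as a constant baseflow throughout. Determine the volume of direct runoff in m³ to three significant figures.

V ≈ 8.35 × 10^5 m³

Direct-runoff ordinates (Q − Q_b): 0.0, 8.0, 34.0, 26.0, 20.0, 16.0, 12.0, 0.0 m³/s.
ΣQ_DR = 116.0 m³/s.
With Δt = 2 h = 7200 s, V = ΣQ_DR · Δt = 116.0 × 7200 = 8.35 × 10^5 m³.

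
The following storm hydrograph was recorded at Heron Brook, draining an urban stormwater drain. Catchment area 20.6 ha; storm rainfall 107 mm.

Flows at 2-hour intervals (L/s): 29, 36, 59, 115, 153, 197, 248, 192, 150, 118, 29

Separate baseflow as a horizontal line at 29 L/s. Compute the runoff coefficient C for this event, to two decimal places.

C ≈ 0.33

ΣQ_DR = 1007 L/s; V = ΣQ_DR·Δt = 7.250 × 10^6 L.
Runoff depth d = V / A = 35.20 mm.
C = d / P = 35.20 / 107 = 0.33.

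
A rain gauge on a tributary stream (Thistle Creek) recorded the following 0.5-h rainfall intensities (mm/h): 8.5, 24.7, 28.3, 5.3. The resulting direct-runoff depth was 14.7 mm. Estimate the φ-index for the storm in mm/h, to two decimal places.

φ ≈ 11.80 mm/h

Only the 2 blocks with intensity above φ contribute runoff: 24.7, 28.3 mm/h.
Σ(I−φ)·Δt = d  ⇒  (24.7+28.3 − 2φ)·0.5 = 14.7
φ = (53.00 − 14.7/0.5) / 2 = 11.80 mm/h.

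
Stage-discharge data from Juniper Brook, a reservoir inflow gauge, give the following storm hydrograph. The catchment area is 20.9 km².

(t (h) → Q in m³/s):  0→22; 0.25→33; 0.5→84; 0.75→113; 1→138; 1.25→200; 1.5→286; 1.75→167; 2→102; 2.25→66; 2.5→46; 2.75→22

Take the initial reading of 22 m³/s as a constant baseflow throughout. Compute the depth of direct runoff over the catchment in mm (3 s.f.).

d ≈ 43.7 mm

Direct runoff: 0.0, 11.0, 62.0, 91.0, 116.0, 178.0, 264.0, 145.0, 80.0, 44.0, 24.0, 0.0 m³/s; ΣQ_DR = 1015 m³/s.
V = ΣQ_DR · Δt = 1015 × 900 s = 9.135 × 10^5 m³.
Over A = 20.9 km², depth = V / A = 43.7 mm.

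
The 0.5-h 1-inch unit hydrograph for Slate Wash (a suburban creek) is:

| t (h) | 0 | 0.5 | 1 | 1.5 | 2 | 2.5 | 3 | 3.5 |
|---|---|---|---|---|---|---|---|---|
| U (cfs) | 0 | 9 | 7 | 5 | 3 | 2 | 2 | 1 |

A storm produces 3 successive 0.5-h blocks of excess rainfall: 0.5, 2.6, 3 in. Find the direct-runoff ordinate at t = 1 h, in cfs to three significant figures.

By discrete convolution, Q_j = Σ (P_i / 1 in) · U_{j−i}.
At t = 1 h (j=2): Q = (0.5/1)·7 + (2.6/1)·9 + (3/1)·0 = 26.9 cfs.

Q ≈ 26.9 cfs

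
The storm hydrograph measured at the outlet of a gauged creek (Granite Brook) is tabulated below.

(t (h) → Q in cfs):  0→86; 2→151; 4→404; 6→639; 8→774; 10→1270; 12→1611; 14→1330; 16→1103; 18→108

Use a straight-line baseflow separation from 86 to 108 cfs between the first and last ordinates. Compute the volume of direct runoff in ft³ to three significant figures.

V ≈ 4.68 × 10^7 ft³

Direct-runoff ordinates (Q − Q_b): 0.00, 62.56, 313.11, 545.67, 678.22, 1171.78, 1510.33, 1226.89, 997.44, 0.00 cfs.
ΣQ_DR = 6506 cfs.
With Δt = 2 h = 7200 s, V = ΣQ_DR · Δt = 6506 × 7200 = 4.68 × 10^7 ft³.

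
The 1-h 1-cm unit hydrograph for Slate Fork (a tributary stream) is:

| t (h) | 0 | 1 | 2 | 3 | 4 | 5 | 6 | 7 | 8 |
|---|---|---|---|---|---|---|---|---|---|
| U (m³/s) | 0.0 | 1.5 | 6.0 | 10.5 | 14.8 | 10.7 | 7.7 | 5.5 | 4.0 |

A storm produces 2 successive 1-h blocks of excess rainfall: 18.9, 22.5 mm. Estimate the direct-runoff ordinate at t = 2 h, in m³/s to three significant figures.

By discrete convolution, Q_j = Σ (P_i / 10 mm) · U_{j−i}.
At t = 2 h (j=2): Q = (18.9/10)·6.0 + (22.5/10)·1.5 = 14.7 m³/s.

Q ≈ 14.7 m³/s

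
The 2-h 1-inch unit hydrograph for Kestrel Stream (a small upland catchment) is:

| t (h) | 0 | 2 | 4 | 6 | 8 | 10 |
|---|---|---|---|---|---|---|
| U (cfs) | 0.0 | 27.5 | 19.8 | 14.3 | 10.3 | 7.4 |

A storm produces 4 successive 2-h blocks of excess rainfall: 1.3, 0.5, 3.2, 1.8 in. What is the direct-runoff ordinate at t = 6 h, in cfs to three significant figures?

By discrete convolution, Q_j = Σ (P_i / 1 in) · U_{j−i}.
At t = 6 h (j=3): Q = (1.3/1)·14.3 + (0.5/1)·19.8 + (3.2/1)·27.5 + (1.8/1)·0.0 = 116 cfs.

Q ≈ 116 cfs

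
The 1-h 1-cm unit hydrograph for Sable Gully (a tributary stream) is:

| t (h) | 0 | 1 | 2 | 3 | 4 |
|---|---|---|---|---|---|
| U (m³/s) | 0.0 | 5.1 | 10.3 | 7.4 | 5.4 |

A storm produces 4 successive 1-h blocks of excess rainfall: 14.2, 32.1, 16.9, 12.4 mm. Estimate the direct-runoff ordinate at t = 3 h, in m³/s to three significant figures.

By discrete convolution, Q_j = Σ (P_i / 10 mm) · U_{j−i}.
At t = 3 h (j=3): Q = (14.2/10)·7.4 + (32.1/10)·10.3 + (16.9/10)·5.1 + (12.4/10)·0.0 = 52.2 m³/s.

Q ≈ 52.2 m³/s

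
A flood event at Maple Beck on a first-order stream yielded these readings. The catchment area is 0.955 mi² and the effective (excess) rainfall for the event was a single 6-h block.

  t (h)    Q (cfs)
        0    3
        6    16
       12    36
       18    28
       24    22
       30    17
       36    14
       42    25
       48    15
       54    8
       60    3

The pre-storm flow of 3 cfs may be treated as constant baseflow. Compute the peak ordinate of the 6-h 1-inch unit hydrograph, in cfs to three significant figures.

Direct runoff: 0.0, 13.0, 33.0, 25.0, 19.0, 14.0, 11.0, 22.0, 12.0, 5.0, 0.0 cfs; ΣQ_DR = 154.0 cfs, peak = 33.0 cfs.
Runoff depth d = ΣQ_DR·Δt / A = 154.0 × 21600 / (0.955 mi²) = 1.499 in.
The 1-inch UH is the DRH scaled by (1 in)/d, so U_p = 33.0 × 1/1.499 = 22.0 cfs.

U_p ≈ 22.0 cfs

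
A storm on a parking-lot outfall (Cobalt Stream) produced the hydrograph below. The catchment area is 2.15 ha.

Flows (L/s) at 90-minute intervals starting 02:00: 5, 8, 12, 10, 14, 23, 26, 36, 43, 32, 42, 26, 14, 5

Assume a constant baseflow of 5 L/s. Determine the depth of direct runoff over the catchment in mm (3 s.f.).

d ≈ 56.8 mm

Direct runoff: 0.0, 3.0, 7.0, 5.0, 9.0, 18.0, 21.0, 31.0, 38.0, 27.0, 37.0, 21.0, 9.0, 0.0 L/s; ΣQ_DR = 226.0 L/s.
V = ΣQ_DR · Δt = 226.0 × 5400 s = 1.220 × 10^6 L.
Over A = 2.15 ha, depth = V / A = 56.8 mm.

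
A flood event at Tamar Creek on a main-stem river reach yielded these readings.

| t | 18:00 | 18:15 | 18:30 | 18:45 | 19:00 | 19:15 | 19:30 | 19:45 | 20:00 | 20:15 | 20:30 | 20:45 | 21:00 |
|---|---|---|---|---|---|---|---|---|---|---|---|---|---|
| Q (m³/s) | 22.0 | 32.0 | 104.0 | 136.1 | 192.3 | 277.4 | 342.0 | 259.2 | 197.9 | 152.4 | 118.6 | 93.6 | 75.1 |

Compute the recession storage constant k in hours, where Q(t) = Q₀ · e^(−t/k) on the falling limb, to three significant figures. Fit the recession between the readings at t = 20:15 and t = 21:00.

k ≈ 1.06 h

On the falling limb, Q drops from 152.4 to 75.1 m³/s between t = 20:15 and t = 21:00 (Δt = 0.75 h).
k = −Δt / ln(Q₂/Q₁) = −0.75 / ln(75.1/152.4) = 1.06 h.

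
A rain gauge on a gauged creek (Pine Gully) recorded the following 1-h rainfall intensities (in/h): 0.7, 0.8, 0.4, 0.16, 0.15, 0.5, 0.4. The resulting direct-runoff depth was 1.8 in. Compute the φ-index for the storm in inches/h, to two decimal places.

Only the 5 blocks with intensity above φ contribute runoff: 0.7, 0.8, 0.4, 0.5, 0.4 in/h.
Σ(I−φ)·Δt = d  ⇒  (0.7+0.8+0.4+0.5+0.4 − 5φ)·1 = 1.8
φ = (2.800 − 1.8/1) / 5 = 0.20 in/h.

φ ≈ 0.20 in/h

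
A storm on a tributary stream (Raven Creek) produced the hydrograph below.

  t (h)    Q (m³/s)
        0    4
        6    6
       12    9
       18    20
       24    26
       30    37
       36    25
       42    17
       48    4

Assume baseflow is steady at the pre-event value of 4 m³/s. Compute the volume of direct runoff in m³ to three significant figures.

Direct-runoff ordinates (Q − Q_b): 0.0, 2.0, 5.0, 16.0, 22.0, 33.0, 21.0, 13.0, 0.0 m³/s.
ΣQ_DR = 112.0 m³/s.
With Δt = 6 h = 21600 s, V = ΣQ_DR · Δt = 112.0 × 21600 = 2.42 × 10^6 m³.

V ≈ 2.42 × 10^6 m³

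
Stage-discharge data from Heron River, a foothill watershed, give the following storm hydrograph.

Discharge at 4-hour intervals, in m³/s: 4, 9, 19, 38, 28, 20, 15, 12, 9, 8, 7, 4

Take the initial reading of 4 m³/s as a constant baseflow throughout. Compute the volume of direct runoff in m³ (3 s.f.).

V ≈ 1.80 × 10^6 m³

Direct-runoff ordinates (Q − Q_b): 0.0, 5.0, 15.0, 34.0, 24.0, 16.0, 11.0, 8.0, 5.0, 4.0, 3.0, 0.0 m³/s.
ΣQ_DR = 125.0 m³/s.
With Δt = 4 h = 14400 s, V = ΣQ_DR · Δt = 125.0 × 14400 = 1.80 × 10^6 m³.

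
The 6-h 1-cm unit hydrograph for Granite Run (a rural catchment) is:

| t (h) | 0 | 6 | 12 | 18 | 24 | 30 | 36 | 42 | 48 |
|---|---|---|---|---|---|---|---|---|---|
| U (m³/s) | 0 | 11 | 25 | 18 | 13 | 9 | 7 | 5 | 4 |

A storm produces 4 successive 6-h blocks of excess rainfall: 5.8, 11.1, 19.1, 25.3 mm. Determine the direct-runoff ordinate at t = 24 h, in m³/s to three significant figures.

Q ≈ 103 m³/s

By discrete convolution, Q_j = Σ (P_i / 10 mm) · U_{j−i}.
At t = 24 h (j=4): Q = (5.8/10)·13 + (11.1/10)·18 + (19.1/10)·25 + (25.3/10)·11 = 103 m³/s.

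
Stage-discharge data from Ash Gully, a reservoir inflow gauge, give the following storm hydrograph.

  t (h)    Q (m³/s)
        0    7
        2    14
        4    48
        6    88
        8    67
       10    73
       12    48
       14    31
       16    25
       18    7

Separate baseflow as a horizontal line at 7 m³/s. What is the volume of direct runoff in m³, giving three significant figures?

V ≈ 2.43 × 10^6 m³

Direct-runoff ordinates (Q − Q_b): 0.0, 7.0, 41.0, 81.0, 60.0, 66.0, 41.0, 24.0, 18.0, 0.0 m³/s.
ΣQ_DR = 338.0 m³/s.
With Δt = 2 h = 7200 s, V = ΣQ_DR · Δt = 338.0 × 7200 = 2.43 × 10^6 m³.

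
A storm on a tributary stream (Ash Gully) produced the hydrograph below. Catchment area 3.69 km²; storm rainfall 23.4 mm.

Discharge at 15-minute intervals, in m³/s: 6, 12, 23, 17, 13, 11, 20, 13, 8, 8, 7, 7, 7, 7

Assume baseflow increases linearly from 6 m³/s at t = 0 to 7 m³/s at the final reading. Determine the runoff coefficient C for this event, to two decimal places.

ΣQ_DR = 68.00 m³/s; V = ΣQ_DR·Δt = 61200 m³.
Runoff depth d = V / A = 16.59 mm.
C = d / P = 16.59 / 23.4 = 0.71.

C ≈ 0.71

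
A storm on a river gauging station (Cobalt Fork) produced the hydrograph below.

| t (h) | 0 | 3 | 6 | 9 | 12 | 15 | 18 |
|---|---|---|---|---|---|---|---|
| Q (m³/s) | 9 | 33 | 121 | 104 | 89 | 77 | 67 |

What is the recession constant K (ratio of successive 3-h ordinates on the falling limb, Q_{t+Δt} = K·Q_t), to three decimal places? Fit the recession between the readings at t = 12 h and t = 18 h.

K ≈ 0.868

Using the recession-limb readings at t = 12 h and t = 18 h: Q falls from 89 to 67 m³/s over 2 intervals.
K = (Q₂/Q₁)^(1/2) = (67/89)^(1/2) = 0.868.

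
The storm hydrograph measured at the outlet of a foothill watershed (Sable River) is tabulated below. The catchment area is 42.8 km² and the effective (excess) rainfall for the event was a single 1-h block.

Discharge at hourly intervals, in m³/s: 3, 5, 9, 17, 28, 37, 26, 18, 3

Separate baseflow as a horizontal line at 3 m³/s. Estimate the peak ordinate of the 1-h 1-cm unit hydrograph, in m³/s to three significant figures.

Direct runoff: 0.0, 2.0, 6.0, 14.0, 25.0, 34.0, 23.0, 15.0, 0.0 m³/s; ΣQ_DR = 119.0 m³/s, peak = 34.0 m³/s.
Runoff depth d = ΣQ_DR·Δt / A = 119.0 × 3600 / (42.8 km²) = 10.01 mm.
The 1-cm UH is the DRH scaled by (10 mm)/d, so U_p = 34.0 × 10/10.01 = 34.0 m³/s.

U_p ≈ 34.0 m³/s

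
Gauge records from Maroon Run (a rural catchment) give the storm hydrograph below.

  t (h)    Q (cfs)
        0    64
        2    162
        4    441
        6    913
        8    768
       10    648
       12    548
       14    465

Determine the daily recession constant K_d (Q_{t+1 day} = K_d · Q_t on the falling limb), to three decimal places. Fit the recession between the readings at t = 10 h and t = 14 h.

Between t = 10 h and t = 14 h the flow falls from 648 to 465 cfs over 2×2 h = 4 h.
Per-interval ratio K = (465/648)^(1/2) = 0.8471; K_d = K^(24/2) = 0.137.

K_d ≈ 0.137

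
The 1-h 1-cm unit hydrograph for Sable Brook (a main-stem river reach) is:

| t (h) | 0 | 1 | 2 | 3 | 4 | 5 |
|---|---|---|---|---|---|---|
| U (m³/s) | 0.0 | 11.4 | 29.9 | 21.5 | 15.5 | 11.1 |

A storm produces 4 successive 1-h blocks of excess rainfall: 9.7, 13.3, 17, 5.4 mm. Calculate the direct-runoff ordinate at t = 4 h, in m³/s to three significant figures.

Q ≈ 101 m³/s

By discrete convolution, Q_j = Σ (P_i / 10 mm) · U_{j−i}.
At t = 4 h (j=4): Q = (9.7/10)·15.5 + (13.3/10)·21.5 + (17/10)·29.9 + (5.4/10)·11.4 = 101 m³/s.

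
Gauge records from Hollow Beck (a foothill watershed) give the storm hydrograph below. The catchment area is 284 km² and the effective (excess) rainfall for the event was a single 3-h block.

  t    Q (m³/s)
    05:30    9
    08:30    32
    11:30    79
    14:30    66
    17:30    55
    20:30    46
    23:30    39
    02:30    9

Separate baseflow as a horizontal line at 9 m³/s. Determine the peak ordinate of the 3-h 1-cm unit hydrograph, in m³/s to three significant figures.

U_p ≈ 70.0 m³/s

Direct runoff: 0.0, 23.0, 70.0, 57.0, 46.0, 37.0, 30.0, 0.0 m³/s; ΣQ_DR = 263.0 m³/s, peak = 70.0 m³/s.
Runoff depth d = ΣQ_DR·Δt / A = 263.0 × 10800 / (284 km²) = 10.00 mm.
The 1-cm UH is the DRH scaled by (10 mm)/d, so U_p = 70.0 × 10/10.00 = 70.0 m³/s.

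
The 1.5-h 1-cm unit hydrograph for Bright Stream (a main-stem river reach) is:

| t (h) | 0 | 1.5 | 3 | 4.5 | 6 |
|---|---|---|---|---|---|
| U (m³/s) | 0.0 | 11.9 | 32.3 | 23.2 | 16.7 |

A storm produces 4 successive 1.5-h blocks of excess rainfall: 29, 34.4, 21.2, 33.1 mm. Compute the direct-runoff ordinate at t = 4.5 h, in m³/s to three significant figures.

Q ≈ 204 m³/s

By discrete convolution, Q_j = Σ (P_i / 10 mm) · U_{j−i}.
At t = 4.5 h (j=3): Q = (29/10)·23.2 + (34.4/10)·32.3 + (21.2/10)·11.9 + (33.1/10)·0.0 = 204 m³/s.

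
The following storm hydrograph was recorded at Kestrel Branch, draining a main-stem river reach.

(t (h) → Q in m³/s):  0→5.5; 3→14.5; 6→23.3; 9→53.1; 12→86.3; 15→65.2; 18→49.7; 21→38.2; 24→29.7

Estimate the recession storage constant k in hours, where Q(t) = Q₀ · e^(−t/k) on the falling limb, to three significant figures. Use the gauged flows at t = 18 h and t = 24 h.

k ≈ 11.7 h

On the falling limb, Q drops from 49.7 to 29.7 m³/s between t = 18 h and t = 24 h (Δt = 6 h).
k = −Δt / ln(Q₂/Q₁) = −6 / ln(29.7/49.7) = 11.7 h.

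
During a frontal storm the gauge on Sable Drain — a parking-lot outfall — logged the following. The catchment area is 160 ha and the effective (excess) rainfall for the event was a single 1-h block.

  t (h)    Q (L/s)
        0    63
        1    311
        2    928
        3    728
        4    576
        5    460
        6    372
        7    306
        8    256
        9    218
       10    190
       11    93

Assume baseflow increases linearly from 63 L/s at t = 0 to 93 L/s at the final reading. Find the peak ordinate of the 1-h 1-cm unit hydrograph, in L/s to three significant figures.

U_p ≈ 1070 L/s

Direct runoff: 0.00, 245.27, 859.55, 656.82, 502.09, 383.36, 292.64, 223.91, 171.18, 130.45, 99.73, 0.00 L/s; ΣQ_DR = 3565 L/s, peak = 859.55 L/s.
Runoff depth d = ΣQ_DR·Δt / A = 3565 × 3600 / (160 ha) = 8.021 mm.
The 1-cm UH is the DRH scaled by (10 mm)/d, so U_p = 859.55 × 10/8.021 = 1070 L/s.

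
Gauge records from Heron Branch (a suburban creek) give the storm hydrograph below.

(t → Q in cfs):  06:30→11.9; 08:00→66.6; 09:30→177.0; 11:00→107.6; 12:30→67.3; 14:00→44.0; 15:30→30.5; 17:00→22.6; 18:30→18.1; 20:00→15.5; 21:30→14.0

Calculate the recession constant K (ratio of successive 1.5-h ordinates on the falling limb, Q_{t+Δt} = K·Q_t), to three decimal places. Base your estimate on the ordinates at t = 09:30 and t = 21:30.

K ≈ 0.728

Using the recession-limb readings at t = 09:30 and t = 21:30: Q falls from 177.0 to 14.0 cfs over 8 intervals.
K = (Q₂/Q₁)^(1/8) = (14.0/177.0)^(1/8) = 0.728.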